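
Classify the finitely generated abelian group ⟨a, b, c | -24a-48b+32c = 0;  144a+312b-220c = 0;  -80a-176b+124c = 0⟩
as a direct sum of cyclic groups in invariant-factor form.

rank_ℚ(R)=3; free=3−3=0
SNF(R) diag = [4, 8, 24] → torsion [4, 8, 24]

Answer: M ≅ ℤ/4 ⊕ ℤ/8 ⊕ ℤ/24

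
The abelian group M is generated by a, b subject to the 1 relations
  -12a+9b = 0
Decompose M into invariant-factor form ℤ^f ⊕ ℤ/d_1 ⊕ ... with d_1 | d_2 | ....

rank_ℚ(R)=1; free=2−1=1
SNF(R) diag = [3] → torsion [3]

Answer: M ≅ ℤ^1 ⊕ ℤ/3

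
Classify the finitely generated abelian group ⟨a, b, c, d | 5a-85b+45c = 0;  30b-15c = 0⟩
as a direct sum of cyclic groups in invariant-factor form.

Answer: M ≅ ℤ^2 ⊕ ℤ/5 ⊕ ℤ/15

Derivation:
rank_ℚ(R)=2; free=4−2=2
SNF(R) diag = [5, 15] → torsion [5, 15]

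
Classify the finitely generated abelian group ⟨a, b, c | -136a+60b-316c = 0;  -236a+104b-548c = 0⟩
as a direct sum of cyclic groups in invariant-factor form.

rank_ℚ(R)=2; free=3−2=1
SNF(R) diag = [4, 4] → torsion [4, 4]

Answer: M ≅ ℤ^1 ⊕ ℤ/4 ⊕ ℤ/4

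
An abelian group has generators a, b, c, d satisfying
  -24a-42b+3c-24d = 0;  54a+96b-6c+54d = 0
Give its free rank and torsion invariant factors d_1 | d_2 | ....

rank_ℚ(R)=2; free=4−2=2
SNF(R) diag = [3, 6] → torsion [3, 6]

Answer: M ≅ ℤ^2 ⊕ ℤ/3 ⊕ ℤ/6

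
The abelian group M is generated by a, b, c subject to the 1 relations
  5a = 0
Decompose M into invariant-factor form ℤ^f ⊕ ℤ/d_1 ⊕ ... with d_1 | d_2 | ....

Answer: M ≅ ℤ^2 ⊕ ℤ/5

Derivation:
rank_ℚ(R)=1; free=3−1=2
SNF(R) diag = [5] → torsion [5]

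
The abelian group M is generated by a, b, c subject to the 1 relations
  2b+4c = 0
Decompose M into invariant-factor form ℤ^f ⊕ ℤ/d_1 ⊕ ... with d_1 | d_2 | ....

Answer: M ≅ ℤ^2 ⊕ ℤ/2

Derivation:
rank_ℚ(R)=1; free=3−1=2
SNF(R) diag = [2] → torsion [2]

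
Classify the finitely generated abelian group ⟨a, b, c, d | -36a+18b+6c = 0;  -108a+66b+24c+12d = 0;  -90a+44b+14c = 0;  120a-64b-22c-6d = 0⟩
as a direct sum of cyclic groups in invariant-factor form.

Answer: M ≅ ℤ/2 ⊕ ℤ/6 ⊕ ℤ/6 ⊕ ℤ/6

Derivation:
rank_ℚ(R)=4; free=4−4=0
SNF(R) diag = [2, 6, 6, 6] → torsion [2, 6, 6, 6]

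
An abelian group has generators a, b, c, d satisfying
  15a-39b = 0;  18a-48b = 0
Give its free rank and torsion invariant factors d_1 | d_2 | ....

rank_ℚ(R)=2; free=4−2=2
SNF(R) diag = [3, 6] → torsion [3, 6]

Answer: M ≅ ℤ^2 ⊕ ℤ/3 ⊕ ℤ/6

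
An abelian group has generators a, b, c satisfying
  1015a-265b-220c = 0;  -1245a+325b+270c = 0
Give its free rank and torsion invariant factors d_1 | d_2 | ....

rank_ℚ(R)=2; free=3−2=1
SNF(R) diag = [5, 10] → torsion [5, 10]

Answer: M ≅ ℤ^1 ⊕ ℤ/5 ⊕ ℤ/10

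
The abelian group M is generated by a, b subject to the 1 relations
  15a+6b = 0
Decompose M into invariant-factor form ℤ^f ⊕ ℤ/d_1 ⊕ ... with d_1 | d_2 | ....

rank_ℚ(R)=1; free=2−1=1
SNF(R) diag = [3] → torsion [3]

Answer: M ≅ ℤ^1 ⊕ ℤ/3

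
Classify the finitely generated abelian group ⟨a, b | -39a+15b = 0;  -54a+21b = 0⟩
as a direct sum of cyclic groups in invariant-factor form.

Answer: M ≅ ℤ/3 ⊕ ℤ/3

Derivation:
rank_ℚ(R)=2; free=2−2=0
SNF(R) diag = [3, 3] → torsion [3, 3]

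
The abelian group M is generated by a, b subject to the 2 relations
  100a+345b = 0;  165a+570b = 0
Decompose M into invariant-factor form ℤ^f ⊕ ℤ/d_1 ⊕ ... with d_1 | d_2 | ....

rank_ℚ(R)=2; free=2−2=0
SNF(R) diag = [5, 15] → torsion [5, 15]

Answer: M ≅ ℤ/5 ⊕ ℤ/15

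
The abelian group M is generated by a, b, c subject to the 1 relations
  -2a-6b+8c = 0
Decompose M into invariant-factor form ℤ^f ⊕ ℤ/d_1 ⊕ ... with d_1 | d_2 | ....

rank_ℚ(R)=1; free=3−1=2
SNF(R) diag = [2] → torsion [2]

Answer: M ≅ ℤ^2 ⊕ ℤ/2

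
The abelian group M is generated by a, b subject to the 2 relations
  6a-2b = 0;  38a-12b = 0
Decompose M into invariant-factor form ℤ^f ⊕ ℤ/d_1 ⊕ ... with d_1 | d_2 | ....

rank_ℚ(R)=2; free=2−2=0
SNF(R) diag = [2, 2] → torsion [2, 2]

Answer: M ≅ ℤ/2 ⊕ ℤ/2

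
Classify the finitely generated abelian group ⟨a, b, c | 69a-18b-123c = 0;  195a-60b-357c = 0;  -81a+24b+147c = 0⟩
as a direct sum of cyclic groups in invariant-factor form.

Answer: M ≅ ℤ/3 ⊕ ℤ/6 ⊕ ℤ/12

Derivation:
rank_ℚ(R)=3; free=3−3=0
SNF(R) diag = [3, 6, 12] → torsion [3, 6, 12]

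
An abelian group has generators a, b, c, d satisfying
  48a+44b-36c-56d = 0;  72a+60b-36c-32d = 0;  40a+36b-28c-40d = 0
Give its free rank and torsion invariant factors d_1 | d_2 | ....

Answer: M ≅ ℤ^1 ⊕ ℤ/4 ⊕ ℤ/8 ⊕ ℤ/8

Derivation:
rank_ℚ(R)=3; free=4−3=1
SNF(R) diag = [4, 8, 8] → torsion [4, 8, 8]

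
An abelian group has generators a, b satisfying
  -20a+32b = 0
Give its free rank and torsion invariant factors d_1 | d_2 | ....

rank_ℚ(R)=1; free=2−1=1
SNF(R) diag = [4] → torsion [4]

Answer: M ≅ ℤ^1 ⊕ ℤ/4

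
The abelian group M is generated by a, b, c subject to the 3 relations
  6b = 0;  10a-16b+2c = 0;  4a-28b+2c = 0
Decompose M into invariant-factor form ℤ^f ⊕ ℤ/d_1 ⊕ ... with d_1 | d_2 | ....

rank_ℚ(R)=3; free=3−3=0
SNF(R) diag = [2, 6, 6] → torsion [2, 6, 6]

Answer: M ≅ ℤ/2 ⊕ ℤ/6 ⊕ ℤ/6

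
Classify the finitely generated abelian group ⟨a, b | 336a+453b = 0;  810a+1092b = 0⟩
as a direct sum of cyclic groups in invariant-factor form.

rank_ℚ(R)=2; free=2−2=0
SNF(R) diag = [3, 6] → torsion [3, 6]

Answer: M ≅ ℤ/3 ⊕ ℤ/6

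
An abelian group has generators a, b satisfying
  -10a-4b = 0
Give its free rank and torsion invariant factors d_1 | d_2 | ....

rank_ℚ(R)=1; free=2−1=1
SNF(R) diag = [2] → torsion [2]

Answer: M ≅ ℤ^1 ⊕ ℤ/2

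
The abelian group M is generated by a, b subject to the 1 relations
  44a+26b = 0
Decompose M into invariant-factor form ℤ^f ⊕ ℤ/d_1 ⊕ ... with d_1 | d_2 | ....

rank_ℚ(R)=1; free=2−1=1
SNF(R) diag = [2] → torsion [2]

Answer: M ≅ ℤ^1 ⊕ ℤ/2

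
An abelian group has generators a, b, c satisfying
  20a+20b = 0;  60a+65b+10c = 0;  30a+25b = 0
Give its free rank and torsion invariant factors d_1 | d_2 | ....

rank_ℚ(R)=3; free=3−3=0
SNF(R) diag = [5, 10, 20] → torsion [5, 10, 20]

Answer: M ≅ ℤ/5 ⊕ ℤ/10 ⊕ ℤ/20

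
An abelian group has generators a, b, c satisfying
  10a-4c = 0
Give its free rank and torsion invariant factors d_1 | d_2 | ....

rank_ℚ(R)=1; free=3−1=2
SNF(R) diag = [2] → torsion [2]

Answer: M ≅ ℤ^2 ⊕ ℤ/2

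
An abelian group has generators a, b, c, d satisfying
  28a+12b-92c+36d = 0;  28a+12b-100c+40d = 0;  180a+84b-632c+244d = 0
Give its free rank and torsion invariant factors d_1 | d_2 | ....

rank_ℚ(R)=3; free=4−3=1
SNF(R) diag = [4, 4, 12] → torsion [4, 4, 12]

Answer: M ≅ ℤ^1 ⊕ ℤ/4 ⊕ ℤ/4 ⊕ ℤ/12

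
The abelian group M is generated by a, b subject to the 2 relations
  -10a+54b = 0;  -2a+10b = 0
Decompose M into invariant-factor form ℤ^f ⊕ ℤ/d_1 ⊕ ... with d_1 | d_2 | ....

Answer: M ≅ ℤ/2 ⊕ ℤ/4

Derivation:
rank_ℚ(R)=2; free=2−2=0
SNF(R) diag = [2, 4] → torsion [2, 4]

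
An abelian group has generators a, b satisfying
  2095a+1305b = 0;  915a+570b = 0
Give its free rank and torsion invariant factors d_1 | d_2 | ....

Answer: M ≅ ℤ/5 ⊕ ℤ/15

Derivation:
rank_ℚ(R)=2; free=2−2=0
SNF(R) diag = [5, 15] → torsion [5, 15]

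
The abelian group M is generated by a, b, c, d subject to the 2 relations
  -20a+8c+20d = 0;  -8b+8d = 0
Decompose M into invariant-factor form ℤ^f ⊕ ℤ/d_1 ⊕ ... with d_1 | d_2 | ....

Answer: M ≅ ℤ^2 ⊕ ℤ/4 ⊕ ℤ/8

Derivation:
rank_ℚ(R)=2; free=4−2=2
SNF(R) diag = [4, 8] → torsion [4, 8]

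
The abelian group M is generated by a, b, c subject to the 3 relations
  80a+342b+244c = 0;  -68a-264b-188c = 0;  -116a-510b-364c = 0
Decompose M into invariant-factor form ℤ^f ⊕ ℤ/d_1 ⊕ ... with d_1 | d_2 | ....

Answer: M ≅ ℤ/2 ⊕ ℤ/4 ⊕ ℤ/12

Derivation:
rank_ℚ(R)=3; free=3−3=0
SNF(R) diag = [2, 4, 12] → torsion [2, 4, 12]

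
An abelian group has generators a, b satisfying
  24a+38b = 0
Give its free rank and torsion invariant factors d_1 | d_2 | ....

rank_ℚ(R)=1; free=2−1=1
SNF(R) diag = [2] → torsion [2]

Answer: M ≅ ℤ^1 ⊕ ℤ/2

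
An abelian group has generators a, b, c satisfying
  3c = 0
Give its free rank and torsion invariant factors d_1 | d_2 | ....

Answer: M ≅ ℤ^2 ⊕ ℤ/3

Derivation:
rank_ℚ(R)=1; free=3−1=2
SNF(R) diag = [3] → torsion [3]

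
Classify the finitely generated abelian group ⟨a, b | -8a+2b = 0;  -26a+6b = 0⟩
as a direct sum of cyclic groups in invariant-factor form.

Answer: M ≅ ℤ/2 ⊕ ℤ/2

Derivation:
rank_ℚ(R)=2; free=2−2=0
SNF(R) diag = [2, 2] → torsion [2, 2]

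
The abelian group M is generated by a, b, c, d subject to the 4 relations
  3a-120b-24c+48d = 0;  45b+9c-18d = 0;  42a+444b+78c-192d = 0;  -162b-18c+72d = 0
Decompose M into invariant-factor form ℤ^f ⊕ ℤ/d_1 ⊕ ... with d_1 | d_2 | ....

rank_ℚ(R)=4; free=4−4=0
SNF(R) diag = [3, 9, 18, 36] → torsion [3, 9, 18, 36]

Answer: M ≅ ℤ/3 ⊕ ℤ/9 ⊕ ℤ/18 ⊕ ℤ/36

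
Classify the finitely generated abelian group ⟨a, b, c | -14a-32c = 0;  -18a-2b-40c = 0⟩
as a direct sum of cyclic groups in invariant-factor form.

rank_ℚ(R)=2; free=3−2=1
SNF(R) diag = [2, 2] → torsion [2, 2]

Answer: M ≅ ℤ^1 ⊕ ℤ/2 ⊕ ℤ/2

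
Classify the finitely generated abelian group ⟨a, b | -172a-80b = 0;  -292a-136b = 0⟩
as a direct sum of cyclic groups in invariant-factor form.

Answer: M ≅ ℤ/4 ⊕ ℤ/8

Derivation:
rank_ℚ(R)=2; free=2−2=0
SNF(R) diag = [4, 8] → torsion [4, 8]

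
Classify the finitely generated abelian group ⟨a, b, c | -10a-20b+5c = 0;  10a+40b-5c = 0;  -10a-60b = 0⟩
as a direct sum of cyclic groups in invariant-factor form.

rank_ℚ(R)=3; free=3−3=0
SNF(R) diag = [5, 10, 20] → torsion [5, 10, 20]

Answer: M ≅ ℤ/5 ⊕ ℤ/10 ⊕ ℤ/20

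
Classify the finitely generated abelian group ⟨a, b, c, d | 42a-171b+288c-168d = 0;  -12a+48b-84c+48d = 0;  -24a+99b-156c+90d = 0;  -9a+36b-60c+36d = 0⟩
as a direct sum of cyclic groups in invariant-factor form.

Answer: M ≅ ℤ/3 ⊕ ℤ/3 ⊕ ℤ/6 ⊕ ℤ/12

Derivation:
rank_ℚ(R)=4; free=4−4=0
SNF(R) diag = [3, 3, 6, 12] → torsion [3, 3, 6, 12]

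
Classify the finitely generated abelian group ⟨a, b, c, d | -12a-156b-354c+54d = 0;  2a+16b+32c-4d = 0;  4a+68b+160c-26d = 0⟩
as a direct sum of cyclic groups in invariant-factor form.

Answer: M ≅ ℤ^1 ⊕ ℤ/2 ⊕ ℤ/6 ⊕ ℤ/6

Derivation:
rank_ℚ(R)=3; free=4−3=1
SNF(R) diag = [2, 6, 6] → torsion [2, 6, 6]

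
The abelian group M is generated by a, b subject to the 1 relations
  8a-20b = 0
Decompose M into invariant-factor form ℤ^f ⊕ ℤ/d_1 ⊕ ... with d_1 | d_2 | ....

rank_ℚ(R)=1; free=2−1=1
SNF(R) diag = [4] → torsion [4]

Answer: M ≅ ℤ^1 ⊕ ℤ/4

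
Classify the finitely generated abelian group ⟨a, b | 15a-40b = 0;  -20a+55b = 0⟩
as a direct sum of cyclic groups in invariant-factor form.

Answer: M ≅ ℤ/5 ⊕ ℤ/5

Derivation:
rank_ℚ(R)=2; free=2−2=0
SNF(R) diag = [5, 5] → torsion [5, 5]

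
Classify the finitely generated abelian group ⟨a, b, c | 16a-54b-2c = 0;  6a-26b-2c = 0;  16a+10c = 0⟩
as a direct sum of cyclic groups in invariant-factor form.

rank_ℚ(R)=3; free=3−3=0
SNF(R) diag = [2, 2, 6] → torsion [2, 2, 6]

Answer: M ≅ ℤ/2 ⊕ ℤ/2 ⊕ ℤ/6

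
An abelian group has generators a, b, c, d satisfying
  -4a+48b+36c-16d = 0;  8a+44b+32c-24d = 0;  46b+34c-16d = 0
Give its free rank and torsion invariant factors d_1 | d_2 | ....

rank_ℚ(R)=3; free=4−3=1
SNF(R) diag = [2, 4, 12] → torsion [2, 4, 12]

Answer: M ≅ ℤ^1 ⊕ ℤ/2 ⊕ ℤ/4 ⊕ ℤ/12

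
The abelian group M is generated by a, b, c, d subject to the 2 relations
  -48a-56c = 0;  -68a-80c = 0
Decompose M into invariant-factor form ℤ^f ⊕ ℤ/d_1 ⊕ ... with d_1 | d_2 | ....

rank_ℚ(R)=2; free=4−2=2
SNF(R) diag = [4, 8] → torsion [4, 8]

Answer: M ≅ ℤ^2 ⊕ ℤ/4 ⊕ ℤ/8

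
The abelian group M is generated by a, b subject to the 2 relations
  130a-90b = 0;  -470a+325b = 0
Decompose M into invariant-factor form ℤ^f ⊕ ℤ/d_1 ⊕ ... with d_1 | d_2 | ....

rank_ℚ(R)=2; free=2−2=0
SNF(R) diag = [5, 10] → torsion [5, 10]

Answer: M ≅ ℤ/5 ⊕ ℤ/10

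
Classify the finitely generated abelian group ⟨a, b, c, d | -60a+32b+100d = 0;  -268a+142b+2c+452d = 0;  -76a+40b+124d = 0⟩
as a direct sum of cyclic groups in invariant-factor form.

Answer: M ≅ ℤ^1 ⊕ ℤ/2 ⊕ ℤ/4 ⊕ ℤ/8

Derivation:
rank_ℚ(R)=3; free=4−3=1
SNF(R) diag = [2, 4, 8] → torsion [2, 4, 8]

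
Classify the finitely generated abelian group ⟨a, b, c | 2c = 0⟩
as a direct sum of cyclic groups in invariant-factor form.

Answer: M ≅ ℤ^2 ⊕ ℤ/2

Derivation:
rank_ℚ(R)=1; free=3−1=2
SNF(R) diag = [2] → torsion [2]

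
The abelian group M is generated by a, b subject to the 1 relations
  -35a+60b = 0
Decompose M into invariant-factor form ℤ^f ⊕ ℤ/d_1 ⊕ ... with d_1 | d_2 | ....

rank_ℚ(R)=1; free=2−1=1
SNF(R) diag = [5] → torsion [5]

Answer: M ≅ ℤ^1 ⊕ ℤ/5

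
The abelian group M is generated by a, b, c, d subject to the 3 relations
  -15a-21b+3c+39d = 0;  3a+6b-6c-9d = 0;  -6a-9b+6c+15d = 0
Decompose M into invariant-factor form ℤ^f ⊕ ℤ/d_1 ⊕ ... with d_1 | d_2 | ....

Answer: M ≅ ℤ^1 ⊕ ℤ/3 ⊕ ℤ/3 ⊕ ℤ/3

Derivation:
rank_ℚ(R)=3; free=4−3=1
SNF(R) diag = [3, 3, 3] → torsion [3, 3, 3]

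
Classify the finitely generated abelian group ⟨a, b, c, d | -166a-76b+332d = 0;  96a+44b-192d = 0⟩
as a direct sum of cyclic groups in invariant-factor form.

rank_ℚ(R)=2; free=4−2=2
SNF(R) diag = [2, 4] → torsion [2, 4]

Answer: M ≅ ℤ^2 ⊕ ℤ/2 ⊕ ℤ/4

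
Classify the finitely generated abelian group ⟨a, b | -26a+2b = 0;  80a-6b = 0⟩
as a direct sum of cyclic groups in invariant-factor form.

Answer: M ≅ ℤ/2 ⊕ ℤ/2

Derivation:
rank_ℚ(R)=2; free=2−2=0
SNF(R) diag = [2, 2] → torsion [2, 2]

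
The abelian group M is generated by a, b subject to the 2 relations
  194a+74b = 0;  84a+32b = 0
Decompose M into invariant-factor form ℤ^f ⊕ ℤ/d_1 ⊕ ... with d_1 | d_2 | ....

rank_ℚ(R)=2; free=2−2=0
SNF(R) diag = [2, 4] → torsion [2, 4]

Answer: M ≅ ℤ/2 ⊕ ℤ/4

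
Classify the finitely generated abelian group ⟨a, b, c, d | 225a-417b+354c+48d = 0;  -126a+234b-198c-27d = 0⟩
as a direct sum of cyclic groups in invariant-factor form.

rank_ℚ(R)=2; free=4−2=2
SNF(R) diag = [3, 9] → torsion [3, 9]

Answer: M ≅ ℤ^2 ⊕ ℤ/3 ⊕ ℤ/9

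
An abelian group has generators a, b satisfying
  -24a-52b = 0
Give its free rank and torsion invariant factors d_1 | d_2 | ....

rank_ℚ(R)=1; free=2−1=1
SNF(R) diag = [4] → torsion [4]

Answer: M ≅ ℤ^1 ⊕ ℤ/4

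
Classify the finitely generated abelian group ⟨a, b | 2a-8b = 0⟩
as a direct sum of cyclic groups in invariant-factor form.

Answer: M ≅ ℤ^1 ⊕ ℤ/2

Derivation:
rank_ℚ(R)=1; free=2−1=1
SNF(R) diag = [2] → torsion [2]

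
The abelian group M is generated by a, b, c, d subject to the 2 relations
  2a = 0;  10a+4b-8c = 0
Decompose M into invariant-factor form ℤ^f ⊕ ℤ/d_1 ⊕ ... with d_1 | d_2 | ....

rank_ℚ(R)=2; free=4−2=2
SNF(R) diag = [2, 4] → torsion [2, 4]

Answer: M ≅ ℤ^2 ⊕ ℤ/2 ⊕ ℤ/4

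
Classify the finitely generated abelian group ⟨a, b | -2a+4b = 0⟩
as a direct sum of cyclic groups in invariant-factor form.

Answer: M ≅ ℤ^1 ⊕ ℤ/2

Derivation:
rank_ℚ(R)=1; free=2−1=1
SNF(R) diag = [2] → torsion [2]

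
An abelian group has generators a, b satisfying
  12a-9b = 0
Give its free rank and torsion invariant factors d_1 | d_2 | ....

rank_ℚ(R)=1; free=2−1=1
SNF(R) diag = [3] → torsion [3]

Answer: M ≅ ℤ^1 ⊕ ℤ/3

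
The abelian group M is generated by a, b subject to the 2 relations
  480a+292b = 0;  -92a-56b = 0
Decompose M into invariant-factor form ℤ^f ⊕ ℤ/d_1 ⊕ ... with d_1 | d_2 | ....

rank_ℚ(R)=2; free=2−2=0
SNF(R) diag = [4, 4] → torsion [4, 4]

Answer: M ≅ ℤ/4 ⊕ ℤ/4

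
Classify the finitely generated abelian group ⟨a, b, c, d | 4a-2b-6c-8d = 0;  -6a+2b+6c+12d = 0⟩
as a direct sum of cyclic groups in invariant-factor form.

Answer: M ≅ ℤ^2 ⊕ ℤ/2 ⊕ ℤ/2

Derivation:
rank_ℚ(R)=2; free=4−2=2
SNF(R) diag = [2, 2] → torsion [2, 2]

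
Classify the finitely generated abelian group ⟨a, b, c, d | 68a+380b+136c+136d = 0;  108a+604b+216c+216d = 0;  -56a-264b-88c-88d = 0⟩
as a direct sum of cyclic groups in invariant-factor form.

rank_ℚ(R)=3; free=4−3=1
SNF(R) diag = [4, 8, 24] → torsion [4, 8, 24]

Answer: M ≅ ℤ^1 ⊕ ℤ/4 ⊕ ℤ/8 ⊕ ℤ/24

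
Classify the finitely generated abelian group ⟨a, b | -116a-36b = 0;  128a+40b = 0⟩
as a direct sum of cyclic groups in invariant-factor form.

Answer: M ≅ ℤ/4 ⊕ ℤ/8

Derivation:
rank_ℚ(R)=2; free=2−2=0
SNF(R) diag = [4, 8] → torsion [4, 8]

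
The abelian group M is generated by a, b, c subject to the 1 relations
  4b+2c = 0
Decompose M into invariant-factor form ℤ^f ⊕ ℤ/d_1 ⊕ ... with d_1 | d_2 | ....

Answer: M ≅ ℤ^2 ⊕ ℤ/2

Derivation:
rank_ℚ(R)=1; free=3−1=2
SNF(R) diag = [2] → torsion [2]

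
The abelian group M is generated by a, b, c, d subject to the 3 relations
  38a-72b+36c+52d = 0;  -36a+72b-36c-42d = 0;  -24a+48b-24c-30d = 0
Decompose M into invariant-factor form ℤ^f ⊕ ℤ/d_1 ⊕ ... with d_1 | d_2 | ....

rank_ℚ(R)=3; free=4−3=1
SNF(R) diag = [2, 6, 12] → torsion [2, 6, 12]

Answer: M ≅ ℤ^1 ⊕ ℤ/2 ⊕ ℤ/6 ⊕ ℤ/12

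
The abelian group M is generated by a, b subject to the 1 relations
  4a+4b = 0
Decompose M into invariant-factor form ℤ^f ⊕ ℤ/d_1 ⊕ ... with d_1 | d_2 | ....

Answer: M ≅ ℤ^1 ⊕ ℤ/4

Derivation:
rank_ℚ(R)=1; free=2−1=1
SNF(R) diag = [4] → torsion [4]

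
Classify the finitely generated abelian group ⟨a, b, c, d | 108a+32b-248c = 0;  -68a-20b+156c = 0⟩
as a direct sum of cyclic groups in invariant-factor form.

rank_ℚ(R)=2; free=4−2=2
SNF(R) diag = [4, 4] → torsion [4, 4]

Answer: M ≅ ℤ^2 ⊕ ℤ/4 ⊕ ℤ/4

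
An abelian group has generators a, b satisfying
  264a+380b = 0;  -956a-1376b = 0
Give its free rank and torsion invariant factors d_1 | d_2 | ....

rank_ℚ(R)=2; free=2−2=0
SNF(R) diag = [4, 4] → torsion [4, 4]

Answer: M ≅ ℤ/4 ⊕ ℤ/4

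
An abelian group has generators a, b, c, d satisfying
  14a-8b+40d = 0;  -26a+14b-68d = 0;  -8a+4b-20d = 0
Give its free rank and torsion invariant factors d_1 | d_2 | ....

rank_ℚ(R)=3; free=4−3=1
SNF(R) diag = [2, 2, 4] → torsion [2, 2, 4]

Answer: M ≅ ℤ^1 ⊕ ℤ/2 ⊕ ℤ/2 ⊕ ℤ/4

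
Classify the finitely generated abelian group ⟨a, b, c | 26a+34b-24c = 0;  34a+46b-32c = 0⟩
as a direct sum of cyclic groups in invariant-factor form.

rank_ℚ(R)=2; free=3−2=1
SNF(R) diag = [2, 4] → torsion [2, 4]

Answer: M ≅ ℤ^1 ⊕ ℤ/2 ⊕ ℤ/4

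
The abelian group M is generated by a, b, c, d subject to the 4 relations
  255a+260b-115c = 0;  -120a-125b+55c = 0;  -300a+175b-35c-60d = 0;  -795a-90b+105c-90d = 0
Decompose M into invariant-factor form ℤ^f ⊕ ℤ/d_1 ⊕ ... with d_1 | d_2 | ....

rank_ℚ(R)=4; free=4−4=0
SNF(R) diag = [5, 15, 30, 30] → torsion [5, 15, 30, 30]

Answer: M ≅ ℤ/5 ⊕ ℤ/15 ⊕ ℤ/30 ⊕ ℤ/30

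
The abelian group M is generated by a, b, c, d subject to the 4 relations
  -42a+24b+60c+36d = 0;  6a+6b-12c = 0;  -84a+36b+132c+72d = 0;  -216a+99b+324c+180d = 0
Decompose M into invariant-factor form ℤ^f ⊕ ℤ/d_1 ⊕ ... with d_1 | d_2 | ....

Answer: M ≅ ℤ/3 ⊕ ℤ/6 ⊕ ℤ/12 ⊕ ℤ/36

Derivation:
rank_ℚ(R)=4; free=4−4=0
SNF(R) diag = [3, 6, 12, 36] → torsion [3, 6, 12, 36]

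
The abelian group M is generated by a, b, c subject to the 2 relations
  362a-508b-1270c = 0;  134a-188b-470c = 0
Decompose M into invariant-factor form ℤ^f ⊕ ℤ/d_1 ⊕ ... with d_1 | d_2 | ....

rank_ℚ(R)=2; free=3−2=1
SNF(R) diag = [2, 4] → torsion [2, 4]

Answer: M ≅ ℤ^1 ⊕ ℤ/2 ⊕ ℤ/4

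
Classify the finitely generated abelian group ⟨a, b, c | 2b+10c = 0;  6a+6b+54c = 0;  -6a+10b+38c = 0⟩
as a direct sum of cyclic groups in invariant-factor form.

Answer: M ≅ ℤ/2 ⊕ ℤ/6 ⊕ ℤ/12

Derivation:
rank_ℚ(R)=3; free=3−3=0
SNF(R) diag = [2, 6, 12] → torsion [2, 6, 12]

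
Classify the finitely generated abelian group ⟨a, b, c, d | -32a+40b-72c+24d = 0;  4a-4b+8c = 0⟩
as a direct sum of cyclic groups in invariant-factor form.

rank_ℚ(R)=2; free=4−2=2
SNF(R) diag = [4, 8] → torsion [4, 8]

Answer: M ≅ ℤ^2 ⊕ ℤ/4 ⊕ ℤ/8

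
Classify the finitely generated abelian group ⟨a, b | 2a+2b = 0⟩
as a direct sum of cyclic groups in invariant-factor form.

Answer: M ≅ ℤ^1 ⊕ ℤ/2

Derivation:
rank_ℚ(R)=1; free=2−1=1
SNF(R) diag = [2] → torsion [2]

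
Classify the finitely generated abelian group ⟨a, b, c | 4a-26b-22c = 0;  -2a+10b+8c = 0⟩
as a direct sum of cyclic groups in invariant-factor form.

Answer: M ≅ ℤ^1 ⊕ ℤ/2 ⊕ ℤ/6

Derivation:
rank_ℚ(R)=2; free=3−2=1
SNF(R) diag = [2, 6] → torsion [2, 6]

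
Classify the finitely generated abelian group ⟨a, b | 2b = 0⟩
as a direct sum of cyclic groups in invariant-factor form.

rank_ℚ(R)=1; free=2−1=1
SNF(R) diag = [2] → torsion [2]

Answer: M ≅ ℤ^1 ⊕ ℤ/2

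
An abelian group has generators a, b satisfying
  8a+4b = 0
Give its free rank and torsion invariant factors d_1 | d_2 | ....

rank_ℚ(R)=1; free=2−1=1
SNF(R) diag = [4] → torsion [4]

Answer: M ≅ ℤ^1 ⊕ ℤ/4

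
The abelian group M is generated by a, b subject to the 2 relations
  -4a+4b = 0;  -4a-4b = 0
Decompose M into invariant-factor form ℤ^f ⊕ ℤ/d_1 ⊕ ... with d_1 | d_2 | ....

Answer: M ≅ ℤ/4 ⊕ ℤ/8

Derivation:
rank_ℚ(R)=2; free=2−2=0
SNF(R) diag = [4, 8] → torsion [4, 8]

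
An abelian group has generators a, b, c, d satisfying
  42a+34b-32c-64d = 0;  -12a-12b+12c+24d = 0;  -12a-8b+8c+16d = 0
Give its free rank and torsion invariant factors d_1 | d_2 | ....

rank_ℚ(R)=3; free=4−3=1
SNF(R) diag = [2, 4, 12] → torsion [2, 4, 12]

Answer: M ≅ ℤ^1 ⊕ ℤ/2 ⊕ ℤ/4 ⊕ ℤ/12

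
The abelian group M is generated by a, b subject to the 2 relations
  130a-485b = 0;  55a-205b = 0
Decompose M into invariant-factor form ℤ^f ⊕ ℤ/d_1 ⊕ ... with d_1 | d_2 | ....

rank_ℚ(R)=2; free=2−2=0
SNF(R) diag = [5, 5] → torsion [5, 5]

Answer: M ≅ ℤ/5 ⊕ ℤ/5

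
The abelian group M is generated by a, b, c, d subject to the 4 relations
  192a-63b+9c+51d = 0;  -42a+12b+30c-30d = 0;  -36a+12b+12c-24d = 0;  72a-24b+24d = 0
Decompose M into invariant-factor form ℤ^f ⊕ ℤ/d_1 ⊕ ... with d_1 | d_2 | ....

rank_ℚ(R)=4; free=4−4=0
SNF(R) diag = [3, 6, 12, 24] → torsion [3, 6, 12, 24]

Answer: M ≅ ℤ/3 ⊕ ℤ/6 ⊕ ℤ/12 ⊕ ℤ/24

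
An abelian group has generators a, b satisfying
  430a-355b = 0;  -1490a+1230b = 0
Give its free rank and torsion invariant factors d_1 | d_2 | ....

rank_ℚ(R)=2; free=2−2=0
SNF(R) diag = [5, 10] → torsion [5, 10]

Answer: M ≅ ℤ/5 ⊕ ℤ/10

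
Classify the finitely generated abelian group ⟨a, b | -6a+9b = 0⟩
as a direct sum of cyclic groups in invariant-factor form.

rank_ℚ(R)=1; free=2−1=1
SNF(R) diag = [3] → torsion [3]

Answer: M ≅ ℤ^1 ⊕ ℤ/3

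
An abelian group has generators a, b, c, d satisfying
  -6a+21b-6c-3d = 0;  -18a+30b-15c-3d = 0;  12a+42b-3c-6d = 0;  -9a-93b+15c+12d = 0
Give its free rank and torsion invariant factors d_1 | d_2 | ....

rank_ℚ(R)=4; free=4−4=0
SNF(R) diag = [3, 3, 9, 9] → torsion [3, 3, 9, 9]

Answer: M ≅ ℤ/3 ⊕ ℤ/3 ⊕ ℤ/9 ⊕ ℤ/9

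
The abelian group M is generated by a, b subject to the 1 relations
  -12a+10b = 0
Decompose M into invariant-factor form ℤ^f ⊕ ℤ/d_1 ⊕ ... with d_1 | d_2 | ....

Answer: M ≅ ℤ^1 ⊕ ℤ/2

Derivation:
rank_ℚ(R)=1; free=2−1=1
SNF(R) diag = [2] → torsion [2]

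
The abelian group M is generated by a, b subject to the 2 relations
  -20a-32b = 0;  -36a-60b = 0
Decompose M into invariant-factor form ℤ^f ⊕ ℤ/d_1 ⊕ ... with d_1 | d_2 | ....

Answer: M ≅ ℤ/4 ⊕ ℤ/12

Derivation:
rank_ℚ(R)=2; free=2−2=0
SNF(R) diag = [4, 12] → torsion [4, 12]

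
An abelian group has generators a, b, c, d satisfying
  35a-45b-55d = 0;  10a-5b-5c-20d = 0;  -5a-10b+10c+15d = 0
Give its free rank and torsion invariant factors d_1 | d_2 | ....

rank_ℚ(R)=3; free=4−3=1
SNF(R) diag = [5, 5, 5] → torsion [5, 5, 5]

Answer: M ≅ ℤ^1 ⊕ ℤ/5 ⊕ ℤ/5 ⊕ ℤ/5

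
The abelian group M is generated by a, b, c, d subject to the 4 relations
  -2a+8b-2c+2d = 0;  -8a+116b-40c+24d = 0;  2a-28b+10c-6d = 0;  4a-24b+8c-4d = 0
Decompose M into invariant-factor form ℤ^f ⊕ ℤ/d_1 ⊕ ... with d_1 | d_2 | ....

rank_ℚ(R)=4; free=4−4=0
SNF(R) diag = [2, 4, 4, 4] → torsion [2, 4, 4, 4]

Answer: M ≅ ℤ/2 ⊕ ℤ/4 ⊕ ℤ/4 ⊕ ℤ/4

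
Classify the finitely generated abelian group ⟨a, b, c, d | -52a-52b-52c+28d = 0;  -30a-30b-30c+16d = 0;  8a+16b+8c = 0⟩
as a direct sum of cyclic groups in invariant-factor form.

rank_ℚ(R)=3; free=4−3=1
SNF(R) diag = [2, 4, 8] → torsion [2, 4, 8]

Answer: M ≅ ℤ^1 ⊕ ℤ/2 ⊕ ℤ/4 ⊕ ℤ/8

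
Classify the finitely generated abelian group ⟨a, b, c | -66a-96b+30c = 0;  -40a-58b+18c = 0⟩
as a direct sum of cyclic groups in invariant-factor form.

Answer: M ≅ ℤ^1 ⊕ ℤ/2 ⊕ ℤ/6

Derivation:
rank_ℚ(R)=2; free=3−2=1
SNF(R) diag = [2, 6] → torsion [2, 6]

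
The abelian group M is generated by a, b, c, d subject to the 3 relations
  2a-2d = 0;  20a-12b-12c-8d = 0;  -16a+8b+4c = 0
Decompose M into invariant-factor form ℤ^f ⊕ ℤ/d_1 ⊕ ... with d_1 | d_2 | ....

Answer: M ≅ ℤ^1 ⊕ ℤ/2 ⊕ ℤ/4 ⊕ ℤ/12

Derivation:
rank_ℚ(R)=3; free=4−3=1
SNF(R) diag = [2, 4, 12] → torsion [2, 4, 12]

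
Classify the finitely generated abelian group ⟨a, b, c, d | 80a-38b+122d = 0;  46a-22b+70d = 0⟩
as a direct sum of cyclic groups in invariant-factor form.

rank_ℚ(R)=2; free=4−2=2
SNF(R) diag = [2, 6] → torsion [2, 6]

Answer: M ≅ ℤ^2 ⊕ ℤ/2 ⊕ ℤ/6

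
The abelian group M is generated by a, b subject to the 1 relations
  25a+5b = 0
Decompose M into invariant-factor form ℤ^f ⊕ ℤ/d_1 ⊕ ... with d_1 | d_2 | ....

rank_ℚ(R)=1; free=2−1=1
SNF(R) diag = [5] → torsion [5]

Answer: M ≅ ℤ^1 ⊕ ℤ/5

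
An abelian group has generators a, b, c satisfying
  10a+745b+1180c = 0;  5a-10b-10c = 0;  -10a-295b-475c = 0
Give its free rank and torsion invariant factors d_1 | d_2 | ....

rank_ℚ(R)=3; free=3−3=0
SNF(R) diag = [5, 15, 45] → torsion [5, 15, 45]

Answer: M ≅ ℤ/5 ⊕ ℤ/15 ⊕ ℤ/45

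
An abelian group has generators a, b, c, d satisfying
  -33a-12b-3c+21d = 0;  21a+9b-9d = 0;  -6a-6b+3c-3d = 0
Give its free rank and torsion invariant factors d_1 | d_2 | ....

Answer: M ≅ ℤ^1 ⊕ ℤ/3 ⊕ ℤ/3 ⊕ ℤ/9

Derivation:
rank_ℚ(R)=3; free=4−3=1
SNF(R) diag = [3, 3, 9] → torsion [3, 3, 9]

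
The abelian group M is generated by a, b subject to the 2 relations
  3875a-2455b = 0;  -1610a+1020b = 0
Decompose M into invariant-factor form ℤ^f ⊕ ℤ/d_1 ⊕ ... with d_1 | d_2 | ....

Answer: M ≅ ℤ/5 ⊕ ℤ/10

Derivation:
rank_ℚ(R)=2; free=2−2=0
SNF(R) diag = [5, 10] → torsion [5, 10]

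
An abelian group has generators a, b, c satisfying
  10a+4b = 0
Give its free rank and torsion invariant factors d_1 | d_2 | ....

rank_ℚ(R)=1; free=3−1=2
SNF(R) diag = [2] → torsion [2]

Answer: M ≅ ℤ^2 ⊕ ℤ/2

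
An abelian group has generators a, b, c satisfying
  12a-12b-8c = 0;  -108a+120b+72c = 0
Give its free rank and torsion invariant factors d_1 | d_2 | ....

rank_ℚ(R)=2; free=3−2=1
SNF(R) diag = [4, 12] → torsion [4, 12]

Answer: M ≅ ℤ^1 ⊕ ℤ/4 ⊕ ℤ/12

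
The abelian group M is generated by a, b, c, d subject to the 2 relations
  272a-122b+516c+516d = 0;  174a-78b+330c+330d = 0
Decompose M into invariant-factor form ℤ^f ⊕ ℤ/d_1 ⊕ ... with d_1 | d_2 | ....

rank_ℚ(R)=2; free=4−2=2
SNF(R) diag = [2, 6] → torsion [2, 6]

Answer: M ≅ ℤ^2 ⊕ ℤ/2 ⊕ ℤ/6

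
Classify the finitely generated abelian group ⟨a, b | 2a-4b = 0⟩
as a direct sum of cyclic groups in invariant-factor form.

Answer: M ≅ ℤ^1 ⊕ ℤ/2

Derivation:
rank_ℚ(R)=1; free=2−1=1
SNF(R) diag = [2] → torsion [2]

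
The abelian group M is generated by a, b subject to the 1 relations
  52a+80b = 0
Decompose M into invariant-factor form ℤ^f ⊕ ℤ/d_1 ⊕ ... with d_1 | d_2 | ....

Answer: M ≅ ℤ^1 ⊕ ℤ/4

Derivation:
rank_ℚ(R)=1; free=2−1=1
SNF(R) diag = [4] → torsion [4]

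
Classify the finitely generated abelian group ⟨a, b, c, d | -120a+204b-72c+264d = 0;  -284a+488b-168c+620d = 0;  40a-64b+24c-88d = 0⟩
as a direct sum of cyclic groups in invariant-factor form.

rank_ℚ(R)=3; free=4−3=1
SNF(R) diag = [4, 12, 24] → torsion [4, 12, 24]

Answer: M ≅ ℤ^1 ⊕ ℤ/4 ⊕ ℤ/12 ⊕ ℤ/24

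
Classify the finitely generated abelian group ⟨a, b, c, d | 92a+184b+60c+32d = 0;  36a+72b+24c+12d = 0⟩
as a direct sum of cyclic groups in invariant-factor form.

Answer: M ≅ ℤ^2 ⊕ ℤ/4 ⊕ ℤ/12

Derivation:
rank_ℚ(R)=2; free=4−2=2
SNF(R) diag = [4, 12] → torsion [4, 12]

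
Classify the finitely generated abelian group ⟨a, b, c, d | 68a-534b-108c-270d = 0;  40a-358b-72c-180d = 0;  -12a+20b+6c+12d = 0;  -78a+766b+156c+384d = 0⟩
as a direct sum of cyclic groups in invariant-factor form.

Answer: M ≅ ℤ/2 ⊕ ℤ/2 ⊕ ℤ/6 ⊕ ℤ/18

Derivation:
rank_ℚ(R)=4; free=4−4=0
SNF(R) diag = [2, 2, 6, 18] → torsion [2, 2, 6, 18]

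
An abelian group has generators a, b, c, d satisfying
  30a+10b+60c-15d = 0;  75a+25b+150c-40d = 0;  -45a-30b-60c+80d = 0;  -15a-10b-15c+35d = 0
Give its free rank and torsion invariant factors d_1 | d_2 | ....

rank_ℚ(R)=4; free=4−4=0
SNF(R) diag = [5, 5, 15, 15] → torsion [5, 5, 15, 15]

Answer: M ≅ ℤ/5 ⊕ ℤ/5 ⊕ ℤ/15 ⊕ ℤ/15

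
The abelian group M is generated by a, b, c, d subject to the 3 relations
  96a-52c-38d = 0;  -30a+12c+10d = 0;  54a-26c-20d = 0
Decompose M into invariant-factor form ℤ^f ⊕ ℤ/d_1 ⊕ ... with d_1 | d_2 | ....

rank_ℚ(R)=3; free=4−3=1
SNF(R) diag = [2, 2, 6] → torsion [2, 2, 6]

Answer: M ≅ ℤ^1 ⊕ ℤ/2 ⊕ ℤ/2 ⊕ ℤ/6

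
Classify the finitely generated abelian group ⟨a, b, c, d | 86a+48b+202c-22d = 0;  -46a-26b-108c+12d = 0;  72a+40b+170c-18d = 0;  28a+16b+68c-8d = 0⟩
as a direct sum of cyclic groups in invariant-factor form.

rank_ℚ(R)=4; free=4−4=0
SNF(R) diag = [2, 2, 2, 4] → torsion [2, 2, 2, 4]

Answer: M ≅ ℤ/2 ⊕ ℤ/2 ⊕ ℤ/2 ⊕ ℤ/4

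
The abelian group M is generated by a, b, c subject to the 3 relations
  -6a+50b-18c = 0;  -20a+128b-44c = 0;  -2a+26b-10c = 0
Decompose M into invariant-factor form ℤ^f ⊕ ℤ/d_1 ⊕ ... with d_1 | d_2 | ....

rank_ℚ(R)=3; free=3−3=0
SNF(R) diag = [2, 4, 4] → torsion [2, 4, 4]

Answer: M ≅ ℤ/2 ⊕ ℤ/4 ⊕ ℤ/4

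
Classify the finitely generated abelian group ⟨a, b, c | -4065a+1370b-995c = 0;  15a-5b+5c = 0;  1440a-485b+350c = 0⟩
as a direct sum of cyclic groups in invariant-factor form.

Answer: M ≅ ℤ/5 ⊕ ℤ/15 ⊕ ℤ/30

Derivation:
rank_ℚ(R)=3; free=3−3=0
SNF(R) diag = [5, 15, 30] → torsion [5, 15, 30]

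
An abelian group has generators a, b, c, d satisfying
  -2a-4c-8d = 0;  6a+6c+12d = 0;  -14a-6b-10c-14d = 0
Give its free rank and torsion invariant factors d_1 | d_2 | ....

rank_ℚ(R)=3; free=4−3=1
SNF(R) diag = [2, 6, 6] → torsion [2, 6, 6]

Answer: M ≅ ℤ^1 ⊕ ℤ/2 ⊕ ℤ/6 ⊕ ℤ/6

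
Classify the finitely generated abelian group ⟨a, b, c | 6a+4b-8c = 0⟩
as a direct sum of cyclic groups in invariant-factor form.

Answer: M ≅ ℤ^2 ⊕ ℤ/2

Derivation:
rank_ℚ(R)=1; free=3−1=2
SNF(R) diag = [2] → torsion [2]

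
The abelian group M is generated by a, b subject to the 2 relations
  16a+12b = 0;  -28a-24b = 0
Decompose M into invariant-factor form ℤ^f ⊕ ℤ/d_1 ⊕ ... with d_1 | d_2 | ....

rank_ℚ(R)=2; free=2−2=0
SNF(R) diag = [4, 12] → torsion [4, 12]

Answer: M ≅ ℤ/4 ⊕ ℤ/12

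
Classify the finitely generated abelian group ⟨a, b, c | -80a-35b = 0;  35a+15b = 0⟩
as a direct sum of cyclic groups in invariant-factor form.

rank_ℚ(R)=2; free=3−2=1
SNF(R) diag = [5, 5] → torsion [5, 5]

Answer: M ≅ ℤ^1 ⊕ ℤ/5 ⊕ ℤ/5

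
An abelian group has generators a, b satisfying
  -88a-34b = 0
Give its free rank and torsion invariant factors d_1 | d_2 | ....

rank_ℚ(R)=1; free=2−1=1
SNF(R) diag = [2] → torsion [2]

Answer: M ≅ ℤ^1 ⊕ ℤ/2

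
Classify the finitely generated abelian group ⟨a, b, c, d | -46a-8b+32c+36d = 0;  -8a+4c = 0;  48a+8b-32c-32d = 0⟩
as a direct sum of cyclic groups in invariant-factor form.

rank_ℚ(R)=3; free=4−3=1
SNF(R) diag = [2, 4, 8] → torsion [2, 4, 8]

Answer: M ≅ ℤ^1 ⊕ ℤ/2 ⊕ ℤ/4 ⊕ ℤ/8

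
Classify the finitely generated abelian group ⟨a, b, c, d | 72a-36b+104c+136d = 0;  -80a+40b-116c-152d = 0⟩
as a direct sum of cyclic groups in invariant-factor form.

Answer: M ≅ ℤ^2 ⊕ ℤ/4 ⊕ ℤ/4

Derivation:
rank_ℚ(R)=2; free=4−2=2
SNF(R) diag = [4, 4] → torsion [4, 4]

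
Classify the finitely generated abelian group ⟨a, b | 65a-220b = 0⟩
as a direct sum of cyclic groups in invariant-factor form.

Answer: M ≅ ℤ^1 ⊕ ℤ/5

Derivation:
rank_ℚ(R)=1; free=2−1=1
SNF(R) diag = [5] → torsion [5]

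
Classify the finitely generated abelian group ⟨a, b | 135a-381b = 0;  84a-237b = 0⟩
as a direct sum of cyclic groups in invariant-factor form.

Answer: M ≅ ℤ/3 ⊕ ℤ/3

Derivation:
rank_ℚ(R)=2; free=2−2=0
SNF(R) diag = [3, 3] → torsion [3, 3]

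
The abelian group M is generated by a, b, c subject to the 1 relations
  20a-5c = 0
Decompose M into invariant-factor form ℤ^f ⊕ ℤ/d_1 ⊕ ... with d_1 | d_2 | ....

rank_ℚ(R)=1; free=3−1=2
SNF(R) diag = [5] → torsion [5]

Answer: M ≅ ℤ^2 ⊕ ℤ/5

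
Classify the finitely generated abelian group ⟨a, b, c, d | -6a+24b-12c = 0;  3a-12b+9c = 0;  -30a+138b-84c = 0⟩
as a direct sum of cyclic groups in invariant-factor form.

rank_ℚ(R)=3; free=4−3=1
SNF(R) diag = [3, 6, 18] → torsion [3, 6, 18]

Answer: M ≅ ℤ^1 ⊕ ℤ/3 ⊕ ℤ/6 ⊕ ℤ/18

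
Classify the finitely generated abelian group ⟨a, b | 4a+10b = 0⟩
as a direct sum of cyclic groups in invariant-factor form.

Answer: M ≅ ℤ^1 ⊕ ℤ/2

Derivation:
rank_ℚ(R)=1; free=2−1=1
SNF(R) diag = [2] → torsion [2]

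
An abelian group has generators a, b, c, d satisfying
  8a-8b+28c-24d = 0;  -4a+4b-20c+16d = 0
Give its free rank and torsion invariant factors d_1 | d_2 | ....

rank_ℚ(R)=2; free=4−2=2
SNF(R) diag = [4, 4] → torsion [4, 4]

Answer: M ≅ ℤ^2 ⊕ ℤ/4 ⊕ ℤ/4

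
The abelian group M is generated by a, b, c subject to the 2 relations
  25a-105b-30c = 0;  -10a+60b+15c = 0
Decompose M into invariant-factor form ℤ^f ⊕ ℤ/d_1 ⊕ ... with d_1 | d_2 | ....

rank_ℚ(R)=2; free=3−2=1
SNF(R) diag = [5, 15] → torsion [5, 15]

Answer: M ≅ ℤ^1 ⊕ ℤ/5 ⊕ ℤ/15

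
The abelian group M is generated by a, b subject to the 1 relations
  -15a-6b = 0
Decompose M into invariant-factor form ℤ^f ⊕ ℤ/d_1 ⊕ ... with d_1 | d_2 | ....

Answer: M ≅ ℤ^1 ⊕ ℤ/3

Derivation:
rank_ℚ(R)=1; free=2−1=1
SNF(R) diag = [3] → torsion [3]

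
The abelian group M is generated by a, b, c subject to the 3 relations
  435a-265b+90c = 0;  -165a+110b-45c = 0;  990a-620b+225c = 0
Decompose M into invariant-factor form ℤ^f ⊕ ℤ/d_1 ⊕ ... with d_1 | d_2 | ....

rank_ℚ(R)=3; free=3−3=0
SNF(R) diag = [5, 15, 45] → torsion [5, 15, 45]

Answer: M ≅ ℤ/5 ⊕ ℤ/15 ⊕ ℤ/45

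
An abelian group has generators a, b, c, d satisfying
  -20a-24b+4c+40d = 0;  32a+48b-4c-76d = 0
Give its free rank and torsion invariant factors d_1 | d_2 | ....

rank_ℚ(R)=2; free=4−2=2
SNF(R) diag = [4, 12] → torsion [4, 12]

Answer: M ≅ ℤ^2 ⊕ ℤ/4 ⊕ ℤ/12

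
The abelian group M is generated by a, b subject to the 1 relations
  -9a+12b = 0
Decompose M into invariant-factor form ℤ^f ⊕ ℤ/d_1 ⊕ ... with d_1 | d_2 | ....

Answer: M ≅ ℤ^1 ⊕ ℤ/3

Derivation:
rank_ℚ(R)=1; free=2−1=1
SNF(R) diag = [3] → torsion [3]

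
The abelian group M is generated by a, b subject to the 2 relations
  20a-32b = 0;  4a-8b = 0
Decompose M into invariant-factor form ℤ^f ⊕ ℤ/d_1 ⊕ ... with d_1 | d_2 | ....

Answer: M ≅ ℤ/4 ⊕ ℤ/8

Derivation:
rank_ℚ(R)=2; free=2−2=0
SNF(R) diag = [4, 8] → torsion [4, 8]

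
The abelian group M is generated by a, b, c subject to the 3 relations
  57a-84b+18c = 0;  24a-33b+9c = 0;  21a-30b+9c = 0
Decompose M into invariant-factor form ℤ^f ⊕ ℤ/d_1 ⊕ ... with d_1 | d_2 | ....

Answer: M ≅ ℤ/3 ⊕ ℤ/9 ⊕ ℤ/9

Derivation:
rank_ℚ(R)=3; free=3−3=0
SNF(R) diag = [3, 9, 9] → torsion [3, 9, 9]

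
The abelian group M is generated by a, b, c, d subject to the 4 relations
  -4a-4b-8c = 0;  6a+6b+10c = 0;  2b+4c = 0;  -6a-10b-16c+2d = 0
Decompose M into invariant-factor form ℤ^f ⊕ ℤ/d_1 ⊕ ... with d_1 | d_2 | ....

rank_ℚ(R)=4; free=4−4=0
SNF(R) diag = [2, 2, 2, 4] → torsion [2, 2, 2, 4]

Answer: M ≅ ℤ/2 ⊕ ℤ/2 ⊕ ℤ/2 ⊕ ℤ/4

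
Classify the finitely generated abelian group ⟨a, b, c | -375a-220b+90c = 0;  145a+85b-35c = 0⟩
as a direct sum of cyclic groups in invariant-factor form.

rank_ℚ(R)=2; free=3−2=1
SNF(R) diag = [5, 5] → torsion [5, 5]

Answer: M ≅ ℤ^1 ⊕ ℤ/5 ⊕ ℤ/5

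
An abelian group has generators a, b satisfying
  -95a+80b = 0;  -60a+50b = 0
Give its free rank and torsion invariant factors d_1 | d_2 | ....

rank_ℚ(R)=2; free=2−2=0
SNF(R) diag = [5, 10] → torsion [5, 10]

Answer: M ≅ ℤ/5 ⊕ ℤ/10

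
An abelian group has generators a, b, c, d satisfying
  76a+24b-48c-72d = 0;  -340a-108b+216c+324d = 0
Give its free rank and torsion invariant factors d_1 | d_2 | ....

Answer: M ≅ ℤ^2 ⊕ ℤ/4 ⊕ ℤ/12

Derivation:
rank_ℚ(R)=2; free=4−2=2
SNF(R) diag = [4, 12] → torsion [4, 12]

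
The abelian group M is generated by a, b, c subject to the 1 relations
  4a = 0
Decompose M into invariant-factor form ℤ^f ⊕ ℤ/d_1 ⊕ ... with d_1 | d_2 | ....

Answer: M ≅ ℤ^2 ⊕ ℤ/4

Derivation:
rank_ℚ(R)=1; free=3−1=2
SNF(R) diag = [4] → torsion [4]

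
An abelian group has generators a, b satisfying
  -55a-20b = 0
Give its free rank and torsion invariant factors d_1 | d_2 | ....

Answer: M ≅ ℤ^1 ⊕ ℤ/5

Derivation:
rank_ℚ(R)=1; free=2−1=1
SNF(R) diag = [5] → torsion [5]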